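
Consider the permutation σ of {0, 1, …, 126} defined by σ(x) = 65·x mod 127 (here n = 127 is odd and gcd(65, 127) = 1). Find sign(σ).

-1

Start at x=31: 31 → 110 → 38 → 57 → 22 → 33 → 113 → … (one orbit).
The orbit structure of x ↦ 65x mod 127: 2 orbits of sizes [126, 1].
n − c = 127 − 2 = 125; sign = (−1)^125 = -1.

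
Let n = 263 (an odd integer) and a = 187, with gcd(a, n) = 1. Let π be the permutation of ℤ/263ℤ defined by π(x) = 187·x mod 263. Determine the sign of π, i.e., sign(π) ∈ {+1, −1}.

+1

Start at x=248: 248 → 88 → 150 → 172 → 78 → 121 → 9 → … (one orbit).
Decompose π into cycles: lengths [131, 131, 1] (3 cycles, including the fixed point 0).
263 − 3 = 260 transpositions; sign(π) = (−1)^260 = +1.
The Jacobi symbol (187|263) = +1 (Zolotarev) agrees.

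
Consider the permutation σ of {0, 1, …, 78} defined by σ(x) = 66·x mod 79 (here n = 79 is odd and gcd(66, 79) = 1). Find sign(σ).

-1

Orbit of 43 under x↦66x: [43, 73, 78, 13, 68, 64, 37]… (length divides ord_79(66)).
Cycle lengths of π_66 on ℤ/79ℤ: [78, 1]; 2 cycles in total.
sign(π) = (−1)^{n − #cycles} = (−1)^{79−2} = (−1)^77 = -1.
Zolotarev: (66|79) = -1, matching the cycle-count sign.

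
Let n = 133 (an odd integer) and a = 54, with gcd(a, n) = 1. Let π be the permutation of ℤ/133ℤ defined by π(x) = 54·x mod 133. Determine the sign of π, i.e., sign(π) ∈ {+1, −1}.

Orbit of 1 under x↦54x: [1, 54, 123, 125, 100, 80, 64]… (length divides ord_133(54)).
π_54 has 10 disjoint cycles with lengths [18, 18, 18, 18, 18, 18, 9, 9, 6, 1] on {0,…,132}.
133 − 10 = 123 transpositions; sign(π) = (−1)^123 = -1.
Via Zolotarev, sign(π_{54}) = (54|133) = -1.

-1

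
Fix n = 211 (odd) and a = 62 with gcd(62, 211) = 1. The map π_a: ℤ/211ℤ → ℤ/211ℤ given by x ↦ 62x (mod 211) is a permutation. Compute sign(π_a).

+1

Start at x=204: 204 → 199 → 100 → 81 → 169 → 139 → 178 → … (one orbit).
Cycle type of π: 105×2 + 1; total 3 cycles.
n − c = 211 − 3 = 208; sign = (−1)^208 = +1.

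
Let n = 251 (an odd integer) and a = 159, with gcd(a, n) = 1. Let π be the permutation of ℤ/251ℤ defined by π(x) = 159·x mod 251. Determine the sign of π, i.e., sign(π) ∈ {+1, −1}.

-1

Orbit of 160 under x↦159x: [160, 89, 95, 45, 127, 113, 146]… (length divides ord_251(159)).
The orbit structure of x ↦ 159x mod 251: 2 orbits of sizes [250, 1].
2 cycles on 251: each ℓ→(−1)^(ℓ−1), product (−1)^249 = -1.
The Jacobi symbol (159|251) = -1 (Zolotarev) agrees.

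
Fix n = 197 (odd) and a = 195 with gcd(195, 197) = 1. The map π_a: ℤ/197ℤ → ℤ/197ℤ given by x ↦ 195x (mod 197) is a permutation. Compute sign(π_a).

Orbit of 82 under x↦195x: [82, 33, 131, 132, 130, 134, 126]… (length divides ord_197(195)).
π_195 has 2 disjoint cycles with lengths [196, 1] on {0,…,196}.
Σ(ℓ_i−1) = 197−2 = 195; sign = (−1)^195 = -1.
Check: (195/197) = -1 by Zolotarev.

-1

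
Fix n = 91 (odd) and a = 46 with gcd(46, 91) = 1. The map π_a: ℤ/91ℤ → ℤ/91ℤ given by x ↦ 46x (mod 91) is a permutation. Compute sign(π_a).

-1

Orbit of 16 under x↦46x: [16, 8, 4, 2, 1, 46, 23]… (length divides ord_91(46)).
The orbit structure of x ↦ 46x mod 91: 10 orbits of sizes [12, 12, 12, 12, 12, 12, 12, 3, 3, 1].
10 cycles on 91: each ℓ→(−1)^(ℓ−1), product (−1)^81 = -1.
Zolotarev: (46|91) = -1, matching the cycle-count sign.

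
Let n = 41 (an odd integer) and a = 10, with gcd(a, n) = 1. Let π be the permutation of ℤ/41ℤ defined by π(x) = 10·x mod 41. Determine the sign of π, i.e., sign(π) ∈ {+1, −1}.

+1

Trace 10: π^k(10) = [10, 18, 16, 37, 1] for k=0..4.
Cycle type of π: 5×8 + 1; total 9 cycles.
n − c = 41 − 9 = 32; sign = (−1)^32 = +1.
The Jacobi symbol (10|41) = +1 (Zolotarev) agrees.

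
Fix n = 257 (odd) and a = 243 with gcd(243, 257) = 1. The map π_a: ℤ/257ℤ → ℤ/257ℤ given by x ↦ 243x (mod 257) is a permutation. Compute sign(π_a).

-1

Orbit of 165 under x↦243x: [165, 3, 215, 74, 249, 112, 231]… (length divides ord_257(243)).
π_243 has 2 disjoint cycles with lengths [256, 1] on {0,…,256}.
With 2 cycles on 257 points, sign = (−1)^{257−2} = -1.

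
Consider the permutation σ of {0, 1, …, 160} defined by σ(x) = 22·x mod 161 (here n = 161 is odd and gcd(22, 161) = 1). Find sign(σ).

Trace 1: π^k(1) = [1, 22] for k=0..1.
π_22 has 84 disjoint cycles with lengths [2, 2, 2, 2, 2, 2, 2, 2, 2, 2, 2, 2, 2, 2, 2, 2, 2, 2, 2, 2, 2, 2, 2, 2, 2, 2, 2, 2, 2, 2, 2, 2, 2, 2, 2, 2, 2, 2, 2, 2, 2, 2, 2, 2, 2, 2, 2, 2, 2, 2, 2, 2, 2, 2, 2, 2, 2, 2, 2, 2, 2, 2, 2, 2, 2, 2, 2, 2, 2, 2, 2, 2, 2, 2, 2, 2, 2, 1, 1, 1, 1, 1, 1, 1] on {0,…,160}.
n − c = 161 − 84 = 77; sign = (−1)^77 = -1.
The Jacobi symbol (22|161) = -1 (Zolotarev) agrees.

-1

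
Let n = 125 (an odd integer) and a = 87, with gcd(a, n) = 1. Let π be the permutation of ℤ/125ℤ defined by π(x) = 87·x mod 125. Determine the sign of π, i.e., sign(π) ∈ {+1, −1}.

Orbit of 112 under x↦87x: [112, 119, 103, 86, 107, 59, 8]… (length divides ord_125(87)).
4 cycles of lengths [100, 20, 4, 1].
Σ(ℓ_i−1) = 125−4 = 121; sign = (−1)^121 = -1.

-1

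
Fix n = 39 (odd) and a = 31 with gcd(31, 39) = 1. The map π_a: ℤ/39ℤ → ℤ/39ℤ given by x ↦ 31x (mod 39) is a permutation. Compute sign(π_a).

-1

Start at x=34: 34 → 1 → 31 → 25 → 34 (one orbit).
Decompose π into cycles: lengths [4, 4, 4, 4, 4, 4, 4, 4, 4, 1, 1, 1] (12 cycles, including the fixed point 0).
With 12 cycles on 39 points, sign = (−1)^{39−12} = -1.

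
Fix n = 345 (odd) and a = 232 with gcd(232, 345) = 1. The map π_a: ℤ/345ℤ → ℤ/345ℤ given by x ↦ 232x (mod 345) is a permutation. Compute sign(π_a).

Orbit of 301 under x↦232x: [301, 142, 169, 223, 331, 202, 289]… (length divides ord_345(232)).
Cycle type of π: 44×6 + 11×6 + 4×3 + 1×3; total 18 cycles.
18 cycles on 345: each ℓ→(−1)^(ℓ−1), product (−1)^327 = -1.

-1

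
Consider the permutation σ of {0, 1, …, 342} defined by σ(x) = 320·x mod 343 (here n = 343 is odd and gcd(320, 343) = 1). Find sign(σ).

-1

Start at x=204: 204 → 110 → 214 → 223 → 16 → 318 → 232 → … (one orbit).
The orbit structure of x ↦ 320x mod 343: 4 orbits of sizes [294, 42, 6, 1].
4 cycles on 343: each ℓ→(−1)^(ℓ−1), product (−1)^339 = -1.
Via Zolotarev, sign(π_{320}) = (320|343) = -1.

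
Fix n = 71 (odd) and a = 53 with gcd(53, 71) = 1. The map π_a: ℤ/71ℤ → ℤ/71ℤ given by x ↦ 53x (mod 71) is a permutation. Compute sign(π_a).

-1

Orbit of 31 under x↦53x: [31, 10, 33, 45, 42, 25, 47]… (length divides ord_71(53)).
Decompose π into cycles: lengths [70, 1] (2 cycles, including the fixed point 0).
2 cycles on 71: each ℓ→(−1)^(ℓ−1), product (−1)^69 = -1.
Zolotarev: (53|71) = -1, matching the cycle-count sign.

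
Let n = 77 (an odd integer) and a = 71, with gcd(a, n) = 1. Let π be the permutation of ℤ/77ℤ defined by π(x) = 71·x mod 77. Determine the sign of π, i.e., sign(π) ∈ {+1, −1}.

+1

Orbit of 64 under x↦71x: [64, 1, 71, 36, 15]… (length divides ord_77(71)).
π_71 has 21 disjoint cycles with lengths [5, 5, 5, 5, 5, 5, 5, 5, 5, 5, 5, 5, 5, 5, 1, 1, 1, 1, 1, 1, 1] on {0,…,76}.
n − c = 77 − 21 = 56; sign = (−1)^56 = +1.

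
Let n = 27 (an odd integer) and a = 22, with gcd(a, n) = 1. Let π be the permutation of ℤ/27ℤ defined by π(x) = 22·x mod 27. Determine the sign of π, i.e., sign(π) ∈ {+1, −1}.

+1

Orbit of 7 under x↦22x: [7, 19, 13, 16, 1, 22, 25]… (length divides ord_27(22)).
Cycle lengths of π_22 on ℤ/27ℤ: [9, 9, 3, 3, 1, 1, 1]; 7 cycles in total.
n − c = 27 − 7 = 20; sign = (−1)^20 = +1.
(22|27)_J = +1 (Zolotarev's lemma cross-check).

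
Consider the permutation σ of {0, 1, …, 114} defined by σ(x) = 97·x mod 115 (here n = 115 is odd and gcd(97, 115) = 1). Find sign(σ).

Orbit of 31 under x↦97x: [31, 17, 39, 103, 101, 22, 64]… (length divides ord_115(97)).
Cycle type of π: 44×2 + 22 + 4 + 1; total 5 cycles.
With 5 cycles on 115 points, sign = (−1)^{115−5} = +1.

+1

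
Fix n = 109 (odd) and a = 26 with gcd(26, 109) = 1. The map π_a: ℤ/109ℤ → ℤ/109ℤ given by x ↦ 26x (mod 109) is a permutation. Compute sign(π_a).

Trace 5: π^k(5) = [5, 21, 1, 26, 22, 27, 48] for k=0..6.
5 cycles of lengths [27, 27, 27, 27, 1].
With 5 cycles on 109 points, sign = (−1)^{109−5} = +1.

+1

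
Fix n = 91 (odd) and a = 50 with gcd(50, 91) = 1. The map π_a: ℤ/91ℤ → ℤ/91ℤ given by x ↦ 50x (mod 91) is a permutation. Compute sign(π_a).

Start at x=36: 36 → 71 → 1 → 50 → 43 → 57 → 29 → … (one orbit).
π_50 has 14 disjoint cycles with lengths [12, 12, 12, 12, 12, 12, 12, 1, 1, 1, 1, 1, 1, 1] on {0,…,90}.
14 cycles on 91: each ℓ→(−1)^(ℓ−1), product (−1)^77 = -1.
Check: (50/91) = -1 by Zolotarev.

-1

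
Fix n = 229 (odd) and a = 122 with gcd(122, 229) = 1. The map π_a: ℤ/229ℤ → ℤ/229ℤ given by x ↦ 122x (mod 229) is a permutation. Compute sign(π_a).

-1

Orbit of 107 under x↦122x: [107, 1, 122, 228]… (length divides ord_229(122)).
Decompose π into cycles: lengths [4, 4, 4, 4, 4, 4, 4, 4, 4, 4, 4, 4, 4, 4, 4, 4, 4, 4, 4, 4, 4, 4, 4, 4, 4, 4, 4, 4, 4, 4, 4, 4, 4, 4, 4, 4, 4, 4, 4, 4, 4, 4, 4, 4, 4, 4, 4, 4, 4, 4, 4, 4, 4, 4, 4, 4, 4, 1] (58 cycles, including the fixed point 0).
Σ(ℓ_i−1) = 229−58 = 171; sign = (−1)^171 = -1.
Via Zolotarev, sign(π_{122}) = (122|229) = -1.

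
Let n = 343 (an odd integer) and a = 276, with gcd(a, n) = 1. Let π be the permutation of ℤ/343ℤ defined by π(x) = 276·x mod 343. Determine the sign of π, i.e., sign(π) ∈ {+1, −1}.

Orbit of 129 under x↦276x: [129, 275, 97, 18, 166, 197, 178]… (length divides ord_343(276)).
Cycle lengths of π_276 on ℤ/343ℤ: [42, 42, 42, 42, 42, 42, 42, 6, 6, 6, 6, 6, 6, 6, 6, 1]; 16 cycles in total.
With 16 cycles on 343 points, sign = (−1)^{343−16} = -1.

-1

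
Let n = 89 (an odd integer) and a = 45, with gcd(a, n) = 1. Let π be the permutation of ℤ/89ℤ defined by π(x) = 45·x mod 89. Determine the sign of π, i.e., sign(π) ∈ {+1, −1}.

+1

Start at x=78: 78 → 39 → 64 → 32 → 16 → 8 → 4 → … (one orbit).
Decompose π into cycles: lengths [11, 11, 11, 11, 11, 11, 11, 11, 1] (9 cycles, including the fixed point 0).
sign(π) = (−1)^{n − #cycles} = (−1)^{89−9} = (−1)^80 = +1.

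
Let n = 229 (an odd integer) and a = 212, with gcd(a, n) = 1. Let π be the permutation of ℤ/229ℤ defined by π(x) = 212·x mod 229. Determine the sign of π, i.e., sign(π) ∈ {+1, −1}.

+1

Orbit of 64 under x↦212x: [64, 57, 176, 214, 26, 16, 186]… (length divides ord_229(212)).
Decompose π into cycles: lengths [38, 38, 38, 38, 38, 38, 1] (7 cycles, including the fixed point 0).
sign(π) = (−1)^{n − #cycles} = (−1)^{229−7} = (−1)^222 = +1.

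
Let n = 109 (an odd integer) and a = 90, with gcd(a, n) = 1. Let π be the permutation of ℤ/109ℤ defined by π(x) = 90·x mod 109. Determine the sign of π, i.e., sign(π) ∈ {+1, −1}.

Trace 4: π^k(4) = [4, 33, 27, 32, 46, 107, 38] for k=0..6.
Cycle lengths of π_90 on ℤ/109ℤ: [36, 36, 36, 1]; 4 cycles in total.
With 4 cycles on 109 points, sign = (−1)^{109−4} = -1.
Zolotarev: (90|109) = -1, matching the cycle-count sign.

-1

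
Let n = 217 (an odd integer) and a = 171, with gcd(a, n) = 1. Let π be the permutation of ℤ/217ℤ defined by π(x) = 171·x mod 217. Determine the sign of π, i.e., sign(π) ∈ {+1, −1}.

Trace 132: π^k(132) = [132, 4, 33, 1, 171, 163, 97] for k=0..6.
Decompose π into cycles: lengths [30, 30, 30, 30, 30, 30, 6, 5, 5, 5, 5, 5, 5, 1] (14 cycles, including the fixed point 0).
14 cycles on 217: each ℓ→(−1)^(ℓ−1), product (−1)^203 = -1.

-1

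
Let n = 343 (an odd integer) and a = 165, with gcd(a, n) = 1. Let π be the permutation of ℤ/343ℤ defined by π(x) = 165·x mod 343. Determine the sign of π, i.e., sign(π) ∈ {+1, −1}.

Trace 67: π^k(67) = [67, 79, 1, 165, 128, 197, 263] for k=0..6.
Decompose π into cycles: lengths [21, 21, 21, 21, 21, 21, 21, 21, 21, 21, 21, 21, 21, 21, 3, 3, 3, 3, 3, 3, 3, 3, 3, 3, 3, 3, 3, 3, 3, 3, 1] (31 cycles, including the fixed point 0).
343 − 31 = 312 transpositions; sign(π) = (−1)^312 = +1.
(165|343)_J = +1 (Zolotarev's lemma cross-check).

+1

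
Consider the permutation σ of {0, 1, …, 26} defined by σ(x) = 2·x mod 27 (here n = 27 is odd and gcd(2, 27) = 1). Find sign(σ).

-1

Trace 14: π^k(14) = [14, 1, 2, 4, 8, 16, 5] for k=0..6.
Decompose π into cycles: lengths [18, 6, 2, 1] (4 cycles, including the fixed point 0).
Σ(ℓ_i−1) = 27−4 = 23; sign = (−1)^23 = -1.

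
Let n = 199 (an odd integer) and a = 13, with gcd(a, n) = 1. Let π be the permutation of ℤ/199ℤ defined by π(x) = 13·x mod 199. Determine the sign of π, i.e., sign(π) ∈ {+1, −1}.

+1

Trace 66: π^k(66) = [66, 62, 10, 130, 98, 80, 45] for k=0..6.
Cycle type of π: 99×2 + 1; total 3 cycles.
3 cycles on 199: each ℓ→(−1)^(ℓ−1), product (−1)^196 = +1.
(13|199)_J = +1 (Zolotarev's lemma cross-check).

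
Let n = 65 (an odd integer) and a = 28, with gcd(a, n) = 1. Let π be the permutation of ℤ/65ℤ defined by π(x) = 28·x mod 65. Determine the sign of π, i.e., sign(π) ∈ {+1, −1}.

Trace 58: π^k(58) = [58, 64, 37, 61, 18, 49, 7] for k=0..6.
Cycle type of π: 12×5 + 4 + 1; total 7 cycles.
sign(π) = (−1)^{n − #cycles} = (−1)^{65−7} = (−1)^58 = +1.
Via Zolotarev, sign(π_{28}) = (28|65) = +1.

+1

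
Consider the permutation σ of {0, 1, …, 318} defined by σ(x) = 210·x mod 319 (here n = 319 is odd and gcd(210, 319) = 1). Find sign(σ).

+1

Start at x=45: 45 → 199 → 1 → 210 → 78 → 111 → 23 → 45 (one orbit).
Cycle type of π: 7×44 + 1×11; total 55 cycles.
Σ(ℓ_i−1) = 319−55 = 264; sign = (−1)^264 = +1.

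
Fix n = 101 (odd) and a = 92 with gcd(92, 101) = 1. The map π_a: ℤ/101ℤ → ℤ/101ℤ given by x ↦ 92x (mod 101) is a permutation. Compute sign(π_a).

Start at x=71: 71 → 68 → 95 → 54 → 19 → 31 → 24 → … (one orbit).
Cycle lengths of π_92 on ℤ/101ℤ: [25, 25, 25, 25, 1]; 5 cycles in total.
sign(π) = (−1)^{n − #cycles} = (−1)^{101−5} = (−1)^96 = +1.

+1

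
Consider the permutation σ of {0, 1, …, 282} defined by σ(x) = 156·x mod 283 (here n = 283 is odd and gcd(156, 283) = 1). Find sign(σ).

Orbit of 64 under x↦156x: [64, 79, 155, 125, 256, 33, 54]… (length divides ord_283(156)).
Decompose π into cycles: lengths [94, 94, 94, 1] (4 cycles, including the fixed point 0).
With 4 cycles on 283 points, sign = (−1)^{283−4} = -1.
Zolotarev: (156|283) = -1, matching the cycle-count sign.

-1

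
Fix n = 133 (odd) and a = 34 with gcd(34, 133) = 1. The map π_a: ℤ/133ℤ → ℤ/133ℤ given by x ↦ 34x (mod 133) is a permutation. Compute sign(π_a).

+1

Trace 34: π^k(34) = [34, 92, 69, 85, 97, 106, 13] for k=0..6.
Cycle lengths of π_34 on ℤ/133ℤ: [18, 18, 18, 18, 18, 18, 18, 2, 2, 2, 1]; 11 cycles in total.
133 − 11 = 122 transpositions; sign(π) = (−1)^122 = +1.
Check: (34/133) = +1 by Zolotarev.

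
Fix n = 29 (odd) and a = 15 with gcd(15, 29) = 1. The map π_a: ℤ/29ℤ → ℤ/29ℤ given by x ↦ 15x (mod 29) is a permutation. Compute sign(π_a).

Orbit of 7 under x↦15x: [7, 18, 9, 19, 24, 12, 6]… (length divides ord_29(15)).
2 cycles of lengths [28, 1].
29 − 2 = 27 transpositions; sign(π) = (−1)^27 = -1.

-1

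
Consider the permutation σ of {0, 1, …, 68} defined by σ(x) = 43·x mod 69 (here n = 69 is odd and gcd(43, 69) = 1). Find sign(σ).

Trace 19: π^k(19) = [19, 58, 10, 16, 67, 52, 28] for k=0..6.
Cycle lengths of π_43 on ℤ/69ℤ: [22, 22, 22, 1, 1, 1]; 6 cycles in total.
sign(π) = (−1)^{n − #cycles} = (−1)^{69−6} = (−1)^63 = -1.
Via Zolotarev, sign(π_{43}) = (43|69) = -1.

-1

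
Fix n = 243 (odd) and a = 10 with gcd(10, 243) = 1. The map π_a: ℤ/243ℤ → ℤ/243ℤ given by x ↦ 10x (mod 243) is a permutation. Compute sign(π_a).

+1

Start at x=73: 73 → 1 → 10 → 100 → 28 → 37 → 127 → … (one orbit).
27 cycles of lengths [27, 27, 27, 27, 27, 27, 9, 9, 9, 9, 9, 9, 3, 3, 3, 3, 3, 3, 1, 1, 1, 1, 1, 1, 1, 1, 1].
sign(π) = (−1)^{n − #cycles} = (−1)^{243−27} = (−1)^216 = +1.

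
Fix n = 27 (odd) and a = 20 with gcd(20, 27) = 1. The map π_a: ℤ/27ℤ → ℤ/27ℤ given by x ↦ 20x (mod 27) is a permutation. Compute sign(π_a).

Orbit of 22 under x↦20x: [22, 8, 25, 14, 10, 11, 4]… (length divides ord_27(20)).
The orbit structure of x ↦ 20x mod 27: 4 orbits of sizes [18, 6, 2, 1].
With 4 cycles on 27 points, sign = (−1)^{27−4} = -1.

-1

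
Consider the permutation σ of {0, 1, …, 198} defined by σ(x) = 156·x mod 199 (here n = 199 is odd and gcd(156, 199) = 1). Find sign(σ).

Orbit of 141 under x↦156x: [141, 106, 19, 178, 107, 175, 37]… (length divides ord_199(156)).
12 cycles of lengths [18, 18, 18, 18, 18, 18, 18, 18, 18, 18, 18, 1].
With 12 cycles on 199 points, sign = (−1)^{199−12} = -1.

-1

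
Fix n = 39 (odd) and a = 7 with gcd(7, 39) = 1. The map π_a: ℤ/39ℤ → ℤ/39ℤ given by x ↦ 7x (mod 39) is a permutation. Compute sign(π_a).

Start at x=25: 25 → 19 → 16 → 34 → 4 → 28 → 1 → … (one orbit).
The orbit structure of x ↦ 7x mod 39: 6 orbits of sizes [12, 12, 12, 1, 1, 1].
6 cycles on 39: each ℓ→(−1)^(ℓ−1), product (−1)^33 = -1.
Via Zolotarev, sign(π_{7}) = (7|39) = -1.

-1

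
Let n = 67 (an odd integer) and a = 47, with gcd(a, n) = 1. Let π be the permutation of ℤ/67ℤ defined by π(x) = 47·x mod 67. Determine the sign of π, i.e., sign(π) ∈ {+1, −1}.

+1

Orbit of 21 under x↦47x: [21, 49, 25, 36, 17, 62, 33]… (length divides ord_67(47)).
3 cycles of lengths [33, 33, 1].
n − c = 67 − 3 = 64; sign = (−1)^64 = +1.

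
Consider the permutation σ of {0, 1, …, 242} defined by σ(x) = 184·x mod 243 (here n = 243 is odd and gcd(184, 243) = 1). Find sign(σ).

+1

Orbit of 121 under x↦184x: [121, 151, 82, 22, 160, 37, 4]… (length divides ord_243(184)).
Cycle type of π: 81×2 + 27×2 + 9×2 + 3×2 + 1×3; total 11 cycles.
sign(π) = (−1)^{n − #cycles} = (−1)^{243−11} = (−1)^232 = +1.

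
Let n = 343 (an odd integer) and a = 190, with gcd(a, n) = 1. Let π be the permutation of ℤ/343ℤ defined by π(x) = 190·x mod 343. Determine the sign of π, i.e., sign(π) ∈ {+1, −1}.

+1

Start at x=92: 92 → 330 → 274 → 267 → 309 → 57 → 197 → … (one orbit).
19 cycles of lengths [49, 49, 49, 49, 49, 49, 7, 7, 7, 7, 7, 7, 1, 1, 1, 1, 1, 1, 1].
sign(π) = (−1)^{n − #cycles} = (−1)^{343−19} = (−1)^324 = +1.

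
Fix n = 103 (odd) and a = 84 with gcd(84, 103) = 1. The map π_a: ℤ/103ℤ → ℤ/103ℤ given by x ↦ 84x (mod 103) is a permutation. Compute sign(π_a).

-1

Start at x=70: 70 → 9 → 35 → 56 → 69 → 28 → 86 → … (one orbit).
2 cycles of lengths [102, 1].
n − c = 103 − 2 = 101; sign = (−1)^101 = -1.
(84|103)_J = -1 (Zolotarev's lemma cross-check).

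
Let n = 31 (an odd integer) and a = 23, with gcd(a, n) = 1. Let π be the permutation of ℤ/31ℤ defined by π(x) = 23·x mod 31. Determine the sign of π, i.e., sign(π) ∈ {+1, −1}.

Trace 23: π^k(23) = [23, 2, 15, 4, 30, 8, 29] for k=0..6.
Cycle type of π: 10×3 + 1; total 4 cycles.
With 4 cycles on 31 points, sign = (−1)^{31−4} = -1.

-1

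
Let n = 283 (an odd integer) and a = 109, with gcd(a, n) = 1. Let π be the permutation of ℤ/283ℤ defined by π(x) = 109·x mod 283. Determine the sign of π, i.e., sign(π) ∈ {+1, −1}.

-1

Start at x=193: 193 → 95 → 167 → 91 → 14 → 111 → 213 → … (one orbit).
Decompose π into cycles: lengths [282, 1] (2 cycles, including the fixed point 0).
Σ(ℓ_i−1) = 283−2 = 281; sign = (−1)^281 = -1.
(109|283)_J = -1 (Zolotarev's lemma cross-check).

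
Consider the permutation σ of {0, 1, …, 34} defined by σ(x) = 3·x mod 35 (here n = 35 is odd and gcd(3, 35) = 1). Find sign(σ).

+1

Trace 27: π^k(27) = [27, 11, 33, 29, 17, 16, 13] for k=0..6.
Cycle lengths of π_3 on ℤ/35ℤ: [12, 12, 6, 4, 1]; 5 cycles in total.
sign(π) = (−1)^{n − #cycles} = (−1)^{35−5} = (−1)^30 = +1.
Zolotarev: (3|35) = +1, matching the cycle-count sign.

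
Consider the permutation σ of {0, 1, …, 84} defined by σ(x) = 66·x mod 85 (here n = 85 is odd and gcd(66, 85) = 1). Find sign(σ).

Orbit of 81 under x↦66x: [81, 76, 1, 66, 21, 26, 16]… (length divides ord_85(66)).
π_66 has 15 disjoint cycles with lengths [8, 8, 8, 8, 8, 8, 8, 8, 8, 8, 1, 1, 1, 1, 1] on {0,…,84}.
n − c = 85 − 15 = 70; sign = (−1)^70 = +1.

+1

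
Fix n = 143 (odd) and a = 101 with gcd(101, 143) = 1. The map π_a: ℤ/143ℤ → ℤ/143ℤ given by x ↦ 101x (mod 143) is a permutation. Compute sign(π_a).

Start at x=16: 16 → 43 → 53 → 62 → 113 → 116 → 133 → … (one orbit).
The orbit structure of x ↦ 101x mod 143: 8 orbits of sizes [30, 30, 30, 30, 10, 6, 6, 1].
n − c = 143 − 8 = 135; sign = (−1)^135 = -1.
Zolotarev: (101|143) = -1, matching the cycle-count sign.

-1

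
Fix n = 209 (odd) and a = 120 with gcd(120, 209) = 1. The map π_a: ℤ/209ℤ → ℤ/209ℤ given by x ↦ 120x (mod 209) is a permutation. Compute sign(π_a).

-1

Start at x=43: 43 → 144 → 142 → 111 → 153 → 177 → 131 → … (one orbit).
Cycle lengths of π_120 on ℤ/209ℤ: [18, 18, 18, 18, 18, 18, 18, 18, 18, 18, 9, 9, 2, 2, 2, 2, 2, 1]; 18 cycles in total.
Σ(ℓ_i−1) = 209−18 = 191; sign = (−1)^191 = -1.
Check: (120/209) = -1 by Zolotarev.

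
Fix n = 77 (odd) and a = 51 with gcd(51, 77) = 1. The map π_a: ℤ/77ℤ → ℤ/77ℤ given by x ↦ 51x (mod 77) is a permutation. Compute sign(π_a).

Orbit of 57 under x↦51x: [57, 58, 32, 15, 72, 53, 8]… (length divides ord_77(51)).
Decompose π into cycles: lengths [30, 30, 10, 3, 3, 1] (6 cycles, including the fixed point 0).
Σ(ℓ_i−1) = 77−6 = 71; sign = (−1)^71 = -1.
The Jacobi symbol (51|77) = -1 (Zolotarev) agrees.

-1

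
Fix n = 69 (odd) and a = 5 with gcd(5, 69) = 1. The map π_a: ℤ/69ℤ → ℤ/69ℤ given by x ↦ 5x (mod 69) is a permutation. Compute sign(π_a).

+1

Orbit of 68 under x↦5x: [68, 64, 44, 13, 65, 49, 38]… (length divides ord_69(5)).
5 cycles of lengths [22, 22, 22, 2, 1].
With 5 cycles on 69 points, sign = (−1)^{69−5} = +1.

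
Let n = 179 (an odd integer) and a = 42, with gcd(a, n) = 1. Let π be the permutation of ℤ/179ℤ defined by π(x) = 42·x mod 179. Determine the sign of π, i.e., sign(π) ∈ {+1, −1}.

+1

Orbit of 65 under x↦42x: [65, 45, 100, 83, 85, 169, 117]… (length divides ord_179(42)).
Cycle type of π: 89×2 + 1; total 3 cycles.
sign(π) = (−1)^{n − #cycles} = (−1)^{179−3} = (−1)^176 = +1.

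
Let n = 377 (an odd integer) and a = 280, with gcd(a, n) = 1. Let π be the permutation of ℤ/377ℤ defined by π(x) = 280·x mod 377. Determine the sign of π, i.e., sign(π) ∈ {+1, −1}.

+1

Start at x=170: 170 → 98 → 296 → 317 → 165 → 206 → 376 → … (one orbit).
Cycle type of π: 84×4 + 28 + 12 + 1; total 7 cycles.
377 − 7 = 370 transpositions; sign(π) = (−1)^370 = +1.
Via Zolotarev, sign(π_{280}) = (280|377) = +1.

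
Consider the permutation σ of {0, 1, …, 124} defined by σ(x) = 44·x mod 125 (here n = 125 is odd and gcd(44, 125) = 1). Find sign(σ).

+1

Orbit of 4 under x↦44x: [4, 51, 119, 111, 9, 21, 49]… (length divides ord_125(44)).
Cycle type of π: 50×2 + 10×2 + 2×2 + 1; total 7 cycles.
sign(π) = (−1)^{n − #cycles} = (−1)^{125−7} = (−1)^118 = +1.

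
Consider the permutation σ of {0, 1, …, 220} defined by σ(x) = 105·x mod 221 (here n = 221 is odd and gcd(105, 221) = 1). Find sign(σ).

-1

Start at x=144: 144 → 92 → 157 → 131 → 53 → 40 → 1 → … (one orbit).
26 cycles of lengths [16, 16, 16, 16, 16, 16, 16, 16, 16, 16, 16, 16, 16, 1, 1, 1, 1, 1, 1, 1, 1, 1, 1, 1, 1, 1].
221 − 26 = 195 transpositions; sign(π) = (−1)^195 = -1.
The Jacobi symbol (105|221) = -1 (Zolotarev) agrees.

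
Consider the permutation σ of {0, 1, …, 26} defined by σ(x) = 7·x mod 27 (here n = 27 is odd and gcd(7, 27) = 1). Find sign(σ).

Orbit of 10 under x↦7x: [10, 16, 4, 1, 7, 22, 19]… (length divides ord_27(7)).
Cycle lengths of π_7 on ℤ/27ℤ: [9, 9, 3, 3, 1, 1, 1]; 7 cycles in total.
7 cycles on 27: each ℓ→(−1)^(ℓ−1), product (−1)^20 = +1.
(7|27)_J = +1 (Zolotarev's lemma cross-check).

+1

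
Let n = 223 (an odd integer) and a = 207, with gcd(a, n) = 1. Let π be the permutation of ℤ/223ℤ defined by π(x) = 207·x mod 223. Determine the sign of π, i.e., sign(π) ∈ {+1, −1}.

Orbit of 120 under x↦207x: [120, 87, 169, 195, 2, 191, 66]… (length divides ord_223(207)).
Cycle lengths of π_207 on ℤ/223ℤ: [74, 74, 74, 1]; 4 cycles in total.
Σ(ℓ_i−1) = 223−4 = 219; sign = (−1)^219 = -1.

-1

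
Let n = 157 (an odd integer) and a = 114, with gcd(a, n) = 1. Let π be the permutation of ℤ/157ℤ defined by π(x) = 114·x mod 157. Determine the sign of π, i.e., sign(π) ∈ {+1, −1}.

Orbit of 122 under x↦114x: [122, 92, 126, 77, 143, 131, 19]… (length divides ord_157(114)).
2 cycles of lengths [156, 1].
n − c = 157 − 2 = 155; sign = (−1)^155 = -1.
Zolotarev: (114|157) = -1, matching the cycle-count sign.

-1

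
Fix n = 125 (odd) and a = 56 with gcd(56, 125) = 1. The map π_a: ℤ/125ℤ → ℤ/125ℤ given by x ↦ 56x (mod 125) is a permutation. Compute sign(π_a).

Start at x=6: 6 → 86 → 66 → 71 → 101 → 31 → 111 → … (one orbit).
Cycle lengths of π_56 on ℤ/125ℤ: [25, 25, 25, 25, 5, 5, 5, 5, 1, 1, 1, 1, 1]; 13 cycles in total.
13 cycles on 125: each ℓ→(−1)^(ℓ−1), product (−1)^112 = +1.

+1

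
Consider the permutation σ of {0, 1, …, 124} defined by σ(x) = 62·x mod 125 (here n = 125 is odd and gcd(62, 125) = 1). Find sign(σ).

-1

Orbit of 117 under x↦62x: [117, 4, 123, 1, 62, 94, 78]… (length divides ord_125(62)).
Cycle lengths of π_62 on ℤ/125ℤ: [100, 20, 4, 1]; 4 cycles in total.
n − c = 125 − 4 = 121; sign = (−1)^121 = -1.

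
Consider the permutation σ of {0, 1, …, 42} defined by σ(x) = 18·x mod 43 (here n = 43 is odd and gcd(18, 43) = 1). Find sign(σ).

-1

Orbit of 42 under x↦18x: [42, 25, 20, 16, 30, 24, 2]… (length divides ord_43(18)).
Cycle lengths of π_18 on ℤ/43ℤ: [42, 1]; 2 cycles in total.
sign(π) = (−1)^{n − #cycles} = (−1)^{43−2} = (−1)^41 = -1.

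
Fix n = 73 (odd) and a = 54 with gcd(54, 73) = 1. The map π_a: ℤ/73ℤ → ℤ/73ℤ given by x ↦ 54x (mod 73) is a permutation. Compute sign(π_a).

Orbit of 9 under x↦54x: [9, 48, 37, 27, 71, 38, 8]… (length divides ord_73(54)).
Cycle lengths of π_54 on ℤ/73ℤ: [36, 36, 1]; 3 cycles in total.
Σ(ℓ_i−1) = 73−3 = 70; sign = (−1)^70 = +1.
Check: (54/73) = +1 by Zolotarev.

+1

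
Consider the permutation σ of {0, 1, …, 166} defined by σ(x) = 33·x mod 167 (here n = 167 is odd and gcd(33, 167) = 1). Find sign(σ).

+1

Start at x=48: 48 → 81 → 1 → 33 → 87 → 32 → 54 → … (one orbit).
π_33 has 3 disjoint cycles with lengths [83, 83, 1] on {0,…,166}.
Σ(ℓ_i−1) = 167−3 = 164; sign = (−1)^164 = +1.
Check: (33/167) = +1 by Zolotarev.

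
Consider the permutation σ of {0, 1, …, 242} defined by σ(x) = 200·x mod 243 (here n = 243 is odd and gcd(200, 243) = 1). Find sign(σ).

-1

Orbit of 80 under x↦200x: [80, 205, 176, 208, 47, 166, 152]… (length divides ord_243(200)).
Decompose π into cycles: lengths [162, 54, 18, 6, 2, 1] (6 cycles, including the fixed point 0).
sign(π) = (−1)^{n − #cycles} = (−1)^{243−6} = (−1)^237 = -1.
(200|243)_J = -1 (Zolotarev's lemma cross-check).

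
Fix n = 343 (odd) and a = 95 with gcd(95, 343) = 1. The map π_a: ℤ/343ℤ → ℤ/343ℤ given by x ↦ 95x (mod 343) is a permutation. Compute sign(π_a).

+1

Orbit of 261 under x↦95x: [261, 99, 144, 303, 316, 179, 198]… (length divides ord_343(95)).
The orbit structure of x ↦ 95x mod 343: 7 orbits of sizes [147, 147, 21, 21, 3, 3, 1].
343 − 7 = 336 transpositions; sign(π) = (−1)^336 = +1.
The Jacobi symbol (95|343) = +1 (Zolotarev) agrees.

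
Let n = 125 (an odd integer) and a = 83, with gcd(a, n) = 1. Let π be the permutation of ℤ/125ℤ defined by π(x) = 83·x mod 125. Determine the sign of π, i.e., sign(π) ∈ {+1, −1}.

-1

Orbit of 108 under x↦83x: [108, 89, 12, 121, 43, 69, 102]… (length divides ord_125(83)).
The orbit structure of x ↦ 83x mod 125: 4 orbits of sizes [100, 20, 4, 1].
sign(π) = (−1)^{n − #cycles} = (−1)^{125−4} = (−1)^121 = -1.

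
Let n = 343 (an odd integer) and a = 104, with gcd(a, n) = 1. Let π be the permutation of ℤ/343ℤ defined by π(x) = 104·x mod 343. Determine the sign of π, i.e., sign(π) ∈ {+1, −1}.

Trace 76: π^k(76) = [76, 15, 188, 1, 104, 183, 167] for k=0..6.
π_104 has 10 disjoint cycles with lengths [98, 98, 98, 14, 14, 14, 2, 2, 2, 1] on {0,…,342}.
Σ(ℓ_i−1) = 343−10 = 333; sign = (−1)^333 = -1.
Zolotarev: (104|343) = -1, matching the cycle-count sign.

-1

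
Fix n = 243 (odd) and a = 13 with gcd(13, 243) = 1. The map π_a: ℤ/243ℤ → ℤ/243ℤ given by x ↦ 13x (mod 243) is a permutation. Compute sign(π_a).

+1

Start at x=199: 199 → 157 → 97 → 46 → 112 → 241 → 217 → … (one orbit).
Cycle lengths of π_13 on ℤ/243ℤ: [81, 81, 27, 27, 9, 9, 3, 3, 1, 1, 1]; 11 cycles in total.
Σ(ℓ_i−1) = 243−11 = 232; sign = (−1)^232 = +1.
Check: (13/243) = +1 by Zolotarev.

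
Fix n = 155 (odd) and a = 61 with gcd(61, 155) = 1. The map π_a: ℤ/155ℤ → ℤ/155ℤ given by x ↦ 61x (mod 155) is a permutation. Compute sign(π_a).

-1

Trace 1: π^k(1) = [1, 61] for k=0..1.
Decompose π into cycles: lengths [2, 2, 2, 2, 2, 2, 2, 2, 2, 2, 2, 2, 2, 2, 2, 2, 2, 2, 2, 2, 2, 2, 2, 2, 2, 2, 2, 2, 2, 2, 2, 2, 2, 2, 2, 2, 2, 2, 2, 2, 2, 2, 2, 2, 2, 2, 2, 2, 2, 2, 2, 2, 2, 2, 2, 2, 2, 2, 2, 2, 2, 2, 2, 2, 2, 2, 2, 2, 2, 2, 2, 2, 2, 2, 2, 1, 1, 1, 1, 1] (80 cycles, including the fixed point 0).
80 cycles on 155: each ℓ→(−1)^(ℓ−1), product (−1)^75 = -1.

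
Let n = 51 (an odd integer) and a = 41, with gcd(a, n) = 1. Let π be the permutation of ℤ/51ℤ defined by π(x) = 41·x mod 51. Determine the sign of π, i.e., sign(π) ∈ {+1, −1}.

+1

Orbit of 44 under x↦41x: [44, 19, 14, 13, 23, 25, 5]… (length divides ord_51(41)).
5 cycles of lengths [16, 16, 16, 2, 1].
5 cycles on 51: each ℓ→(−1)^(ℓ−1), product (−1)^46 = +1.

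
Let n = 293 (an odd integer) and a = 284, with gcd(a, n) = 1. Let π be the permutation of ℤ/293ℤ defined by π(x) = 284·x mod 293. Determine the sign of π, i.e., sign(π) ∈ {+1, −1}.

Trace 124: π^k(124) = [124, 56, 82, 141, 196, 287, 54] for k=0..6.
Cycle type of π: 73×4 + 1; total 5 cycles.
5 cycles on 293: each ℓ→(−1)^(ℓ−1), product (−1)^288 = +1.

+1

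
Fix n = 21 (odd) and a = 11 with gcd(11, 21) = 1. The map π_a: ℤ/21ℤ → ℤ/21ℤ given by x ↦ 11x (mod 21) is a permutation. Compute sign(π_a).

-1

Orbit of 2 under x↦11x: [2, 1, 11, 16, 8, 4]… (length divides ord_21(11)).
π_11 has 6 disjoint cycles with lengths [6, 6, 3, 3, 2, 1] on {0,…,20}.
With 6 cycles on 21 points, sign = (−1)^{21−6} = -1.
The Jacobi symbol (11|21) = -1 (Zolotarev) agrees.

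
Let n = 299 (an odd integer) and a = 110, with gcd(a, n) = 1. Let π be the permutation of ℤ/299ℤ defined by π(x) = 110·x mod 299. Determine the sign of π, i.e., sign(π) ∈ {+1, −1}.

-1

Orbit of 238 under x↦110x: [238, 167, 131, 58, 101, 47, 87]… (length divides ord_299(110)).
6 cycles of lengths [132, 132, 12, 11, 11, 1].
With 6 cycles on 299 points, sign = (−1)^{299−6} = -1.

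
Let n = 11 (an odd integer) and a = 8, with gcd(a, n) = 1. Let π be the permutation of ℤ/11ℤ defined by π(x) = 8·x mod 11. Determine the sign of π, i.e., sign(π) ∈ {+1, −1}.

Trace 8: π^k(8) = [8, 9, 6, 4, 10, 3, 2] for k=0..6.
2 cycles of lengths [10, 1].
11 − 2 = 9 transpositions; sign(π) = (−1)^9 = -1.
Check: (8/11) = -1 by Zolotarev.

-1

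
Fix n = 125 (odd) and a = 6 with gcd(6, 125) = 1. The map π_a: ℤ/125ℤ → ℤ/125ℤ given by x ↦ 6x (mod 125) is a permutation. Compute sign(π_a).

Orbit of 16 under x↦6x: [16, 96, 76, 81, 111, 41, 121]… (length divides ord_125(6)).
π_6 has 13 disjoint cycles with lengths [25, 25, 25, 25, 5, 5, 5, 5, 1, 1, 1, 1, 1] on {0,…,124}.
n − c = 125 − 13 = 112; sign = (−1)^112 = +1.
Zolotarev: (6|125) = +1, matching the cycle-count sign.

+1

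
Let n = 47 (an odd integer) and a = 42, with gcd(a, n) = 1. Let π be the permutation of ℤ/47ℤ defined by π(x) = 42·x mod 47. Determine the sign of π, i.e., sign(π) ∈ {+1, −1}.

+1

Orbit of 14 under x↦42x: [14, 24, 21, 36, 8, 7, 12]… (length divides ord_47(42)).
Decompose π into cycles: lengths [23, 23, 1] (3 cycles, including the fixed point 0).
sign(π) = (−1)^{n − #cycles} = (−1)^{47−3} = (−1)^44 = +1.
(42|47)_J = +1 (Zolotarev's lemma cross-check).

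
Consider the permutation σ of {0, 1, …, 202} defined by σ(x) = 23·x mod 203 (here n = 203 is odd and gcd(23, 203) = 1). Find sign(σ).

+1

Orbit of 81 under x↦23x: [81, 36, 16, 165, 141, 198, 88]… (length divides ord_203(23)).
π_23 has 15 disjoint cycles with lengths [21, 21, 21, 21, 21, 21, 21, 21, 7, 7, 7, 7, 3, 3, 1] on {0,…,202}.
sign(π) = (−1)^{n − #cycles} = (−1)^{203−15} = (−1)^188 = +1.
Check: (23/203) = +1 by Zolotarev.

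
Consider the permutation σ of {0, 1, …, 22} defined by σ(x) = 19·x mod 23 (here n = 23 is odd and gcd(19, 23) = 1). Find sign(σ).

-1

Start at x=8: 8 → 14 → 13 → 17 → 1 → 19 → 16 → … (one orbit).
Cycle lengths of π_19 on ℤ/23ℤ: [22, 1]; 2 cycles in total.
sign(π) = (−1)^{n − #cycles} = (−1)^{23−2} = (−1)^21 = -1.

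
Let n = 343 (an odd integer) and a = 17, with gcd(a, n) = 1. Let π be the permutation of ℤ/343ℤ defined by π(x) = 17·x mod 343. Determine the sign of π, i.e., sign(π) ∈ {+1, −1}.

Orbit of 25 under x↦17x: [25, 82, 22, 31, 184, 41, 11]… (length divides ord_343(17)).
4 cycles of lengths [294, 42, 6, 1].
Σ(ℓ_i−1) = 343−4 = 339; sign = (−1)^339 = -1.

-1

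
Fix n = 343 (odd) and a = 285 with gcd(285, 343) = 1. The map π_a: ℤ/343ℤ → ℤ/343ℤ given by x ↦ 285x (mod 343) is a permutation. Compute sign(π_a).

-1

Orbit of 48 under x↦285x: [48, 303, 262, 239, 201, 4, 111]… (length divides ord_343(285)).
Cycle lengths of π_285 on ℤ/343ℤ: [294, 42, 6, 1]; 4 cycles in total.
4 cycles on 343: each ℓ→(−1)^(ℓ−1), product (−1)^339 = -1.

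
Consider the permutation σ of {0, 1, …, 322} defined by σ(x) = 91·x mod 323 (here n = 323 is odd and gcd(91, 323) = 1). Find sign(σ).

+1

Trace 317: π^k(317) = [317, 100, 56, 251, 231, 26, 105] for k=0..6.
Decompose π into cycles: lengths [144, 144, 18, 16, 1] (5 cycles, including the fixed point 0).
5 cycles on 323: each ℓ→(−1)^(ℓ−1), product (−1)^318 = +1.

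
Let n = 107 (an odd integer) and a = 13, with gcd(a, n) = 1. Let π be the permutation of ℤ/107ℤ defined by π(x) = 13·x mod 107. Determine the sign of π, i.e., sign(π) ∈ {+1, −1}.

+1

Orbit of 49 under x↦13x: [49, 102, 42, 11, 36, 40, 92]… (length divides ord_107(13)).
Cycle lengths of π_13 on ℤ/107ℤ: [53, 53, 1]; 3 cycles in total.
With 3 cycles on 107 points, sign = (−1)^{107−3} = +1.
Check: (13/107) = +1 by Zolotarev.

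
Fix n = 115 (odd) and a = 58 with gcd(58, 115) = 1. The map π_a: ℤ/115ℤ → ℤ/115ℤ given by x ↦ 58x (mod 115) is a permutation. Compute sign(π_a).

-1

Trace 49: π^k(49) = [49, 82, 41, 78, 39, 77, 96] for k=0..6.
Cycle type of π: 44×2 + 11×2 + 4 + 1; total 6 cycles.
sign(π) = (−1)^{n − #cycles} = (−1)^{115−6} = (−1)^109 = -1.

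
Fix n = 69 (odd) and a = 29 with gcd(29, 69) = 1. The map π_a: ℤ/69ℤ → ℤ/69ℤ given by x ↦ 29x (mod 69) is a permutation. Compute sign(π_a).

Trace 55: π^k(55) = [55, 8, 25, 35, 49, 41, 16] for k=0..6.
π_29 has 6 disjoint cycles with lengths [22, 22, 11, 11, 2, 1] on {0,…,68}.
6 cycles on 69: each ℓ→(−1)^(ℓ−1), product (−1)^63 = -1.
The Jacobi symbol (29|69) = -1 (Zolotarev) agrees.

-1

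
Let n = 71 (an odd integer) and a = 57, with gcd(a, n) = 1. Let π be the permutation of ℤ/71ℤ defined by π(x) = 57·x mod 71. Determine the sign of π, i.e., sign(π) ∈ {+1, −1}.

Orbit of 57 under x↦57x: [57, 54, 25, 5, 1]… (length divides ord_71(57)).
Cycle type of π: 5×14 + 1; total 15 cycles.
71 − 15 = 56 transpositions; sign(π) = (−1)^56 = +1.
Check: (57/71) = +1 by Zolotarev.

+1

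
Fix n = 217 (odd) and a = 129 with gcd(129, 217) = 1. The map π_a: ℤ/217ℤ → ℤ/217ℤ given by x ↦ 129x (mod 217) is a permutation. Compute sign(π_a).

-1

Start at x=180: 180 → 1 → 129 → 149 → 125 → 67 → 180 (one orbit).
42 cycles of lengths [6, 6, 6, 6, 6, 6, 6, 6, 6, 6, 6, 6, 6, 6, 6, 6, 6, 6, 6, 6, 6, 6, 6, 6, 6, 6, 6, 6, 6, 6, 6, 3, 3, 3, 3, 3, 3, 3, 3, 3, 3, 1].
With 42 cycles on 217 points, sign = (−1)^{217−42} = -1.
The Jacobi symbol (129|217) = -1 (Zolotarev) agrees.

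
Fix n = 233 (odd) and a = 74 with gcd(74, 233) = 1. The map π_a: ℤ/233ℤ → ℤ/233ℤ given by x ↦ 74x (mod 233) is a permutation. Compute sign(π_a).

+1

Trace 184: π^k(184) = [184, 102, 92, 51, 46, 142, 23] for k=0..6.
9 cycles of lengths [29, 29, 29, 29, 29, 29, 29, 29, 1].
With 9 cycles on 233 points, sign = (−1)^{233−9} = +1.
The Jacobi symbol (74|233) = +1 (Zolotarev) agrees.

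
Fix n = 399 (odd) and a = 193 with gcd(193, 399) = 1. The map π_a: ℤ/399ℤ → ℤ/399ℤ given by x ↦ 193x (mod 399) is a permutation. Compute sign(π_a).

-1

Orbit of 352 under x↦193x: [352, 106, 109, 289, 316, 340, 184]… (length divides ord_399(193)).
Cycle type of π: 18×21 + 3×6 + 1×3; total 30 cycles.
399 − 30 = 369 transpositions; sign(π) = (−1)^369 = -1.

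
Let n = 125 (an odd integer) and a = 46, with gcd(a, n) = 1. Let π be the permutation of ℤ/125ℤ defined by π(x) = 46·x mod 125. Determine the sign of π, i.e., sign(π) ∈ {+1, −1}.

Trace 101: π^k(101) = [101, 21, 91, 61, 56, 76, 121] for k=0..6.
The orbit structure of x ↦ 46x mod 125: 13 orbits of sizes [25, 25, 25, 25, 5, 5, 5, 5, 1, 1, 1, 1, 1].
n − c = 125 − 13 = 112; sign = (−1)^112 = +1.

+1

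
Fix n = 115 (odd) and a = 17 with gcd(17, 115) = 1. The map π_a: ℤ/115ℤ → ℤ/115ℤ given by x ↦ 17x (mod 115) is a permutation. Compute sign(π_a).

Trace 81: π^k(81) = [81, 112, 64, 53, 96, 22, 29] for k=0..6.
The orbit structure of x ↦ 17x mod 115: 5 orbits of sizes [44, 44, 22, 4, 1].
With 5 cycles on 115 points, sign = (−1)^{115−5} = +1.
(17|115)_J = +1 (Zolotarev's lemma cross-check).

+1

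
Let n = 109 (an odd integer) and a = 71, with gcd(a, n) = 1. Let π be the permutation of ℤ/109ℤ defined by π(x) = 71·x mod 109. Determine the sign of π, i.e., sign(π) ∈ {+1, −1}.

Start at x=82: 82 → 45 → 34 → 16 → 46 → 105 → 43 → … (one orbit).
Decompose π into cycles: lengths [18, 18, 18, 18, 18, 18, 1] (7 cycles, including the fixed point 0).
7 cycles on 109: each ℓ→(−1)^(ℓ−1), product (−1)^102 = +1.
Zolotarev: (71|109) = +1, matching the cycle-count sign.

+1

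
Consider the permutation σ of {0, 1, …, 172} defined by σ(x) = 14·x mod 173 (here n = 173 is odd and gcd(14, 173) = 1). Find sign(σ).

+1

Orbit of 136 under x↦14x: [136, 1, 14, 23, 149, 10, 140]… (length divides ord_173(14)).
π_14 has 5 disjoint cycles with lengths [43, 43, 43, 43, 1] on {0,…,172}.
n − c = 173 − 5 = 168; sign = (−1)^168 = +1.
Via Zolotarev, sign(π_{14}) = (14|173) = +1.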